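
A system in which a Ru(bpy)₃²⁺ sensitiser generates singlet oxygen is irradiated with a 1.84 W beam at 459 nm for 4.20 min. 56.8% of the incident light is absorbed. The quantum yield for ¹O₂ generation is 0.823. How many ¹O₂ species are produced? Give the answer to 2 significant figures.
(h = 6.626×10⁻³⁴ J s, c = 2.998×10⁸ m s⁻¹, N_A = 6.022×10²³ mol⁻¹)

Photon energy at 459 nm: hc/λ = (6.626×10⁻³⁴)(2.998×10⁸)/(459×10⁻⁹) = 4.328×10⁻¹⁹ J.
Energy delivered: (1.84 W)(252 s) = 463.7 J.
Photons incident: 463.7 / 4.328×10⁻¹⁹ = 1.071×10²¹, i.e. 1.071×10²¹/6.022×10²³ = 0.001778 mol.
Photons absorbed: 0.568 × 0.001778 = 0.001010 mol.
Product: Φ × n_abs = 0.823 × 0.001010 = 8.312×10⁻⁴ mol.
As a count: 8.312×10⁻⁴ × 6.022×10²³ = 5.0×10²⁰.

5.0×10²⁰ species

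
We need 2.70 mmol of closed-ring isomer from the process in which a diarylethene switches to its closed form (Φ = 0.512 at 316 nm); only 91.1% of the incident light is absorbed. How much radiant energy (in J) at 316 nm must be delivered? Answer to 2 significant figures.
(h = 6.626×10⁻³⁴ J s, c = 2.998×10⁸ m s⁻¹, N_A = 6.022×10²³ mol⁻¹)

Product: 2.70 mmol = 0.00270 mol.
Photons that must be absorbed: 0.00270 / 0.512 = 0.005273 mol.
Incident photons needed: 0.005273 / 0.911 = 0.005788 mol.
Photon energy: hc/λ = 6.286×10⁻¹⁹ J; per mole, 3.785×10⁵ J mol⁻¹.
Energy required: 0.005788 × 3.785×10⁵ = 2200 J.

2200 J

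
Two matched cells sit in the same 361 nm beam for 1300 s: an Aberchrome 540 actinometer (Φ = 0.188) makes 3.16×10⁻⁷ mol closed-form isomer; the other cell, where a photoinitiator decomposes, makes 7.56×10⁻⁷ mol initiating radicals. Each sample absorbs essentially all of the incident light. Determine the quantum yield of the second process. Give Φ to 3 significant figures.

Φ = 0.450

Photons absorbed by the actinometer: 3.16×10⁻⁷ / 0.188 = 1.681×10⁻⁶ mol.
Φ(unknown) = 7.56×10⁻⁷ / 1.681×10⁻⁶ = 0.450.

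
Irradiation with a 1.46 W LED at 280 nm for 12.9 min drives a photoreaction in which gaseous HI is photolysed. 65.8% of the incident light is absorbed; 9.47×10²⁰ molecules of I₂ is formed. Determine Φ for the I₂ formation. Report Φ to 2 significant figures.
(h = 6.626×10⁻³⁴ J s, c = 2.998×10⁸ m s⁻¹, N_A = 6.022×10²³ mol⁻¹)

Φ = 0.90

Product: 9.47×10²⁰ / 6.022×10²³ = 0.001573 mol.
Photon energy at 280 nm: hc/λ = (6.626×10⁻³⁴)(2.998×10⁸)/(280×10⁻⁹) = 7.095×10⁻¹⁹ J.
Energy delivered: (1.46 W)(774 s) = 1130 J.
Photons incident: 1130 / 7.095×10⁻¹⁹ = 1.593×10²¹, i.e. 1.593×10²¹/6.022×10²³ = 0.002645 mol.
Photons absorbed: 0.658 × 0.002645 = 0.001740 mol.
Φ = 0.001573 mol / 0.001740 mol photons = 0.90.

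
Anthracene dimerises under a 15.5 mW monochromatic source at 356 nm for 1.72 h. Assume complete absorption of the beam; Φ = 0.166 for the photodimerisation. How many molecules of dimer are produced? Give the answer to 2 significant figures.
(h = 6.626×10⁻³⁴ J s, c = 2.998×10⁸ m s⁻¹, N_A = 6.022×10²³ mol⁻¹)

Photon energy at 356 nm: hc/λ = (6.626×10⁻³⁴)(2.998×10⁸)/(356×10⁻⁹) = 5.580×10⁻¹⁹ J.
Energy delivered: (15.5 mW)(6192 s) = 95.98 J.
Photons incident: 95.98 / 5.580×10⁻¹⁹ = 1.720×10²⁰, i.e. 1.720×10²⁰/6.022×10²³ = 2.856×10⁻⁴ mol.
Product: Φ × n_abs = 0.166 × 2.856×10⁻⁴ = 4.741×10⁻⁵ mol.
As a count: 4.741×10⁻⁵ × 6.022×10²³ = 2.9×10¹⁹.

2.9×10¹⁹ molecules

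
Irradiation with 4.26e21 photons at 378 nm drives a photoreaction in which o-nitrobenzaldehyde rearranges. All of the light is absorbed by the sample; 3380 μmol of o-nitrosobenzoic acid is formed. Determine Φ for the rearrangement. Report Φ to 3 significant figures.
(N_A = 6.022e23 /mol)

Product: 3380 μmol = 0.00338 mol.
Moles of photons: 4.26e21 / 6.022e23 = 0.007074 mol.
Φ = 0.00338 mol / 0.007074 mol photons = 0.478.

Φ = 0.478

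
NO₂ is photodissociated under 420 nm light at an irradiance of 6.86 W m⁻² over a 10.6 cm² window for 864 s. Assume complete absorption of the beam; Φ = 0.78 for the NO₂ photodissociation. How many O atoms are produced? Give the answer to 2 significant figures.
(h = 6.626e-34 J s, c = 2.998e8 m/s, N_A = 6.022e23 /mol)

1.0e19 atoms

Photon energy at 420 nm: hc/λ = (6.626e-34)(2.998e8)/(420e-9) = 4.730e-19 J.
Energy delivered: (6.86 W m⁻²)(10.6e-4 m²)(864 s) = 6.283 J.
Photons incident: 6.283 / 4.730e-19 = 1.328e19, i.e. 1.328e19/6.022e23 = 2.205e-5 mol.
Product: Φ × n_abs = 0.78 × 2.205e-5 = 1.720e-5 mol.
As a count: 1.720e-5 × 6.022e23 = 1.0e19.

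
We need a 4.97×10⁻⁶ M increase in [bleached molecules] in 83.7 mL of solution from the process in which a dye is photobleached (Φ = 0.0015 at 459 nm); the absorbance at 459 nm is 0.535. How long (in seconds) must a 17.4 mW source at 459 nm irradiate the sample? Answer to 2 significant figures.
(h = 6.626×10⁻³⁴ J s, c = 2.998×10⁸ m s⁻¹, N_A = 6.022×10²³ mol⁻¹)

t ≈ 5900 s

Product: (4.97×10⁻⁶ M)(0.0837 L) = 4.160×10⁻⁷ mol.
Photons that must be absorbed: 4.160×10⁻⁷ / 0.0015 = 2.773×10⁻⁴ mol.
Fraction absorbed: 1 − 10^(−0.535) = 0.7083.
Incident photons needed: 2.773×10⁻⁴ / 0.7083 = 3.915×10⁻⁴ mol.
Photon energy: hc/λ = 4.328×10⁻¹⁹ J; per mole, 2.606×10⁵ J mol⁻¹.
Energy required: 3.915×10⁻⁴ × 2.606×10⁵ = 102.0 J.
Time: 102.0 J / 0.0174 W = 5900 s.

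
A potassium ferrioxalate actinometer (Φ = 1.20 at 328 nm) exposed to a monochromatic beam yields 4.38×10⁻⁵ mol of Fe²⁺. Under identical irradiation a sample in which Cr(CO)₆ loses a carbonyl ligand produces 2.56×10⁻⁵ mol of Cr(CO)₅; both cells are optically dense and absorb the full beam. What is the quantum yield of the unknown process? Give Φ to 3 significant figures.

Photons absorbed by the actinometer: 4.38×10⁻⁵ / 1.20 = 3.650×10⁻⁵ mol.
Φ(unknown) = 2.56×10⁻⁵ / 3.650×10⁻⁵ = 0.701.

Φ = 0.701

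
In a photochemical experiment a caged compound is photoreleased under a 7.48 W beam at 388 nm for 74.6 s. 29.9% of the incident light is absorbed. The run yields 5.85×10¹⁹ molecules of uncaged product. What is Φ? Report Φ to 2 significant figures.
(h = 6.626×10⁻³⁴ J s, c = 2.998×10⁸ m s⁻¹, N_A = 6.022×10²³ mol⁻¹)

Product: 5.85×10¹⁹ / 6.022×10²³ = 9.714×10⁻⁵ mol.
Photon energy at 388 nm: hc/λ = (6.626×10⁻³⁴)(2.998×10⁸)/(388×10⁻⁹) = 5.120×10⁻¹⁹ J.
Energy delivered: (7.48 W)(74.6 s) = 558.0 J.
Photons incident: 558.0 / 5.120×10⁻¹⁹ = 1.090×10²¹, i.e. 1.090×10²¹/6.022×10²³ = 0.001810 mol.
Photons absorbed: 0.299 × 0.001810 = 5.412×10⁻⁴ mol.
Φ = 9.714×10⁻⁵ mol / 5.412×10⁻⁴ mol photons = 0.18.

Φ = 0.18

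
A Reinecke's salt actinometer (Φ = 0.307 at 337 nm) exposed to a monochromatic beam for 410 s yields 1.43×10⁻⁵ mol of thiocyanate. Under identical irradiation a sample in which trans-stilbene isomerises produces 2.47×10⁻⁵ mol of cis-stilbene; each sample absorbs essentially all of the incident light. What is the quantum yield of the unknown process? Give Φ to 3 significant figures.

Φ = 0.530

Photons absorbed by the actinometer: 1.43×10⁻⁵ / 0.307 = 4.658×10⁻⁵ mol.
Φ(unknown) = 2.47×10⁻⁵ / 4.658×10⁻⁵ = 0.530.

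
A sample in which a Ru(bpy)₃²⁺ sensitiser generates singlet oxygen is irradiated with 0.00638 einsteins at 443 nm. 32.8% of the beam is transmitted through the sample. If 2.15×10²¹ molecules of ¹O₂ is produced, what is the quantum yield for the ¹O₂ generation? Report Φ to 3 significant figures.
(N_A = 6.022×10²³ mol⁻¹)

Φ = 0.833

Product: 2.15×10²¹ / 6.022×10²³ = 0.003570 mol.
Fraction absorbed: 1 − 32.8/100 = 0.6720.
Photons absorbed: 0.6720 × 0.00638 = 0.004287 mol.
Φ = 0.003570 mol / 0.004287 mol photons = 0.833.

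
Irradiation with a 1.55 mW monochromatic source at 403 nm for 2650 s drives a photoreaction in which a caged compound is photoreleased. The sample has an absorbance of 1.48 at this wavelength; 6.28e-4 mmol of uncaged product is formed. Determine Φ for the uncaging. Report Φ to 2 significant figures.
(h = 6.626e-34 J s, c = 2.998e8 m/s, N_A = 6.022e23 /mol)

Product: 6.28e-4 mmol = 6.28e-7 mol.
Photon energy at 403 nm: hc/λ = (6.626e-34)(2.998e8)/(403e-9) = 4.929e-19 J.
Energy delivered: (1.55 mW)(2650 s) = 4.108 J.
Photons incident: 4.108 / 4.929e-19 = 8.334e18, i.e. 8.334e18/6.022e23 = 1.384e-5 mol.
Fraction absorbed: 1 − 10^(−1.48) = 0.9669.
Photons absorbed: 0.9669 × 1.384e-5 = 1.338e-5 mol.
Φ = 6.28e-7 mol / 1.338e-5 mol photons = 0.047.

Φ = 0.047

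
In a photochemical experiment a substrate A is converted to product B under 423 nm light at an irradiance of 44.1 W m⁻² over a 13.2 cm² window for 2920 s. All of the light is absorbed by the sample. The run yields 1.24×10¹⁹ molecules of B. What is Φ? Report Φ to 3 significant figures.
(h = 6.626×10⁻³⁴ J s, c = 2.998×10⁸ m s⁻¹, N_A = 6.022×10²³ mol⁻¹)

Product: 1.24×10¹⁹ / 6.022×10²³ = 2.059×10⁻⁵ mol.
Photon energy at 423 nm: hc/λ = (6.626×10⁻³⁴)(2.998×10⁸)/(423×10⁻⁹) = 4.696×10⁻¹⁹ J.
Energy delivered: (44.1 W m⁻²)(13.2×10⁻⁴ m²)(2920 s) = 170.0 J.
Photons incident: 170.0 / 4.696×10⁻¹⁹ = 3.620×10²⁰, i.e. 3.620×10²⁰/6.022×10²³ = 6.011×10⁻⁴ mol.
Φ = 2.059×10⁻⁵ mol / 6.011×10⁻⁴ mol photons = 0.0343.

Φ = 0.0343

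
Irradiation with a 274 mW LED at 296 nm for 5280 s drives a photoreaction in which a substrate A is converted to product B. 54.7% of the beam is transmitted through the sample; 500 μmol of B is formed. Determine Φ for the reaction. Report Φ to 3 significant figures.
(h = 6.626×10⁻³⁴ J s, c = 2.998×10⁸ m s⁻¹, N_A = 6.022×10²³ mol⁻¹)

Φ = 0.308

Product: 500 μmol = 5.00×10⁻⁴ mol.
Photon energy at 296 nm: hc/λ = (6.626×10⁻³⁴)(2.998×10⁸)/(296×10⁻⁹) = 6.711×10⁻¹⁹ J.
Energy delivered: (274 mW)(5280 s) = 1447 J.
Photons incident: 1447 / 6.711×10⁻¹⁹ = 2.156×10²¹, i.e. 2.156×10²¹/6.022×10²³ = 0.003580 mol.
Fraction absorbed: 1 − 54.7/100 = 0.4530.
Photons absorbed: 0.4530 × 0.003580 = 0.001622 mol.
Φ = 5.00×10⁻⁴ mol / 0.001622 mol photons = 0.308.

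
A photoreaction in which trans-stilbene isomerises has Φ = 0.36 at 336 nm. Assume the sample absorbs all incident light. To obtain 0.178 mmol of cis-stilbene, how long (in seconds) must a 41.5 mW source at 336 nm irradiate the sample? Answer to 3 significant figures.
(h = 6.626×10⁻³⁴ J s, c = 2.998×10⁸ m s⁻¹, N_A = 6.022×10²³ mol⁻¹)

Product: 0.178 mmol = 1.78×10⁻⁴ mol.
Photons that must be absorbed: 1.78×10⁻⁴ / 0.36 = 4.944×10⁻⁴ mol.
Photon energy: hc/λ = 5.912×10⁻¹⁹ J; per mole, 3.560×10⁵ J mol⁻¹.
Energy required: 4.944×10⁻⁴ × 3.560×10⁵ = 176.0 J.
Time: 176.0 J / 0.0415 W = 4240 s.

t ≈ 4240 s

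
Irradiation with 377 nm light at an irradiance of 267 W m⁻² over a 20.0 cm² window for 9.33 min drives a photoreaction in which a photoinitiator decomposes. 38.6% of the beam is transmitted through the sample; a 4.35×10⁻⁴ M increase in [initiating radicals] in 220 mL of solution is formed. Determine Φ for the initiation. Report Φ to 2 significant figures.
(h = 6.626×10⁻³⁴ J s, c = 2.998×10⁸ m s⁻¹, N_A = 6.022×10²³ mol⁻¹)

Φ = 0.17

Product: (4.35×10⁻⁴ M)(0.22 L) = 9.570×10⁻⁵ mol.
Photon energy at 377 nm: hc/λ = (6.626×10⁻³⁴)(2.998×10⁸)/(377×10⁻⁹) = 5.269×10⁻¹⁹ J.
Energy delivered: (267 W m⁻²)(20.0×10⁻⁴ m²)(559.8 s) = 298.9 J.
Photons incident: 298.9 / 5.269×10⁻¹⁹ = 5.673×10²⁰, i.e. 5.673×10²⁰/6.022×10²³ = 9.420×10⁻⁴ mol.
Fraction absorbed: 1 − 38.6/100 = 0.6140.
Photons absorbed: 0.6140 × 9.420×10⁻⁴ = 5.784×10⁻⁴ mol.
Φ = 9.570×10⁻⁵ mol / 5.784×10⁻⁴ mol photons = 0.17.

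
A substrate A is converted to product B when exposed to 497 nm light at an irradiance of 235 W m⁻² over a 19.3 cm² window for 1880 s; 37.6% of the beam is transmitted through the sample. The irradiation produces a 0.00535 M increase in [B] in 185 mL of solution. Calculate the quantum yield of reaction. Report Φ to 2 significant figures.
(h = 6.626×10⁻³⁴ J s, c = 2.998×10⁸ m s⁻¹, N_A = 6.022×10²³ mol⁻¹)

Product: (0.00535 M)(0.185 L) = 9.898×10⁻⁴ mol.
Photon energy at 497 nm: hc/λ = (6.626×10⁻³⁴)(2.998×10⁸)/(497×10⁻⁹) = 3.997×10⁻¹⁹ J.
Energy delivered: (235 W m⁻²)(19.3×10⁻⁴ m²)(1880 s) = 852.7 J.
Photons incident: 852.7 / 3.997×10⁻¹⁹ = 2.133×10²¹, i.e. 2.133×10²¹/6.022×10²³ = 0.003542 mol.
Fraction absorbed: 1 − 37.6/100 = 0.6240.
Photons absorbed: 0.6240 × 0.003542 = 0.002210 mol.
Φ = 9.898×10⁻⁴ mol / 0.002210 mol photons = 0.45.

Φ = 0.45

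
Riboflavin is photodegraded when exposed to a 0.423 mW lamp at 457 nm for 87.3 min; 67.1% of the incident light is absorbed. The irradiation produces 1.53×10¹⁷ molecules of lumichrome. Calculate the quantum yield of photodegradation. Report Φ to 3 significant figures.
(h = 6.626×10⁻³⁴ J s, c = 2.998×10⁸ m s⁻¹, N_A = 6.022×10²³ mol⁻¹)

Product: 1.53×10¹⁷ / 6.022×10²³ = 2.541×10⁻⁷ mol.
Photon energy at 457 nm: hc/λ = (6.626×10⁻³⁴)(2.998×10⁸)/(457×10⁻⁹) = 4.347×10⁻¹⁹ J.
Energy delivered: (0.423 mW)(5238 s) = 2.216 J.
Photons incident: 2.216 / 4.347×10⁻¹⁹ = 5.098×10¹⁸, i.e. 5.098×10¹⁸/6.022×10²³ = 8.466×10⁻⁶ mol.
Photons absorbed: 0.671 × 8.466×10⁻⁶ = 5.681×10⁻⁶ mol.
Φ = 2.541×10⁻⁷ mol / 5.681×10⁻⁶ mol photons = 0.0447.

Φ = 0.0447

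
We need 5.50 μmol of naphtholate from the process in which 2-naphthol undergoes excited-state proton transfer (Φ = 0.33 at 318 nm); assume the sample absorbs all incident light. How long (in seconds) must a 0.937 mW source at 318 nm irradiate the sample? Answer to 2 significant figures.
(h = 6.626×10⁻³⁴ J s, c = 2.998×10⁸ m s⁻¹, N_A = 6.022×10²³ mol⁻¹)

Product: 5.50 μmol = 5.50×10⁻⁶ mol.
Photons that must be absorbed: 5.50×10⁻⁶ / 0.33 = 1.667×10⁻⁵ mol.
Photon energy: hc/λ = 6.247×10⁻¹⁹ J; per mole, 3.762×10⁵ J mol⁻¹.
Energy required: 1.667×10⁻⁵ × 3.762×10⁵ = 6.271 J.
Time: 6.271 J / 0.000937 W = 6700 s.

t ≈ 6700 s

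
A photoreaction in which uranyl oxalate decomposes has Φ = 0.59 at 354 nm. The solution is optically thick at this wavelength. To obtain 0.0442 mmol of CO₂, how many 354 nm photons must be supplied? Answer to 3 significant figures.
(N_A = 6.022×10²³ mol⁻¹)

Product: 0.0442 mmol = 4.42×10⁻⁵ mol.
Photons that must be absorbed: 4.42×10⁻⁵ / 0.59 = 7.492×10⁻⁵ mol.
Photon count: 7.492×10⁻⁵ × 6.022×10²³ = 4.51×10¹⁹.

4.51×10¹⁹ photons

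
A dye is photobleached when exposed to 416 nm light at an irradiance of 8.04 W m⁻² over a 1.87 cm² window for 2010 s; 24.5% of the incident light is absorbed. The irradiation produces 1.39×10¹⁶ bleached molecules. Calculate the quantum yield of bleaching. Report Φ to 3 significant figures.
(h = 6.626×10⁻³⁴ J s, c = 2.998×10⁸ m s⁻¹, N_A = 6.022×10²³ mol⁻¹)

Product: 1.39×10¹⁶ / 6.022×10²³ = 2.308×10⁻⁸ mol.
Photon energy at 416 nm: hc/λ = (6.626×10⁻³⁴)(2.998×10⁸)/(416×10⁻⁹) = 4.775×10⁻¹⁹ J.
Energy delivered: (8.04 W m⁻²)(1.87×10⁻⁴ m²)(2010 s) = 3.022 J.
Photons incident: 3.022 / 4.775×10⁻¹⁹ = 6.329×10¹⁸, i.e. 6.329×10¹⁸/6.022×10²³ = 1.051×10⁻⁵ mol.
Photons absorbed: 0.245 × 1.051×10⁻⁵ = 2.575×10⁻⁶ mol.
Φ = 2.308×10⁻⁸ mol / 2.575×10⁻⁶ mol photons = 0.00896.

Φ = 0.00896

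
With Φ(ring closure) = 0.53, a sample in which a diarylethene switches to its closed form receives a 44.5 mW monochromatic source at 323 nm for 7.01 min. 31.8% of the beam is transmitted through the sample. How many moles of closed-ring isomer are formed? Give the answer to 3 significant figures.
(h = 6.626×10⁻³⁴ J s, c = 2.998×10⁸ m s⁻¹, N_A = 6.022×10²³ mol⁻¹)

Photon energy at 323 nm: hc/λ = (6.626×10⁻³⁴)(2.998×10⁸)/(323×10⁻⁹) = 6.150×10⁻¹⁹ J.
Energy delivered: (44.5 mW)(420.6 s) = 18.72 J.
Photons incident: 18.72 / 6.150×10⁻¹⁹ = 3.044×10¹⁹, i.e. 3.044×10¹⁹/6.022×10²³ = 5.055×10⁻⁵ mol.
Fraction absorbed: 1 − 31.8/100 = 0.6820.
Photons absorbed: 0.6820 × 5.055×10⁻⁵ = 3.448×10⁻⁵ mol.
Product: Φ × n_abs = 0.53 × 3.448×10⁻⁵ = 1.827×10⁻⁵ mol.

1.83×10⁻⁵ mol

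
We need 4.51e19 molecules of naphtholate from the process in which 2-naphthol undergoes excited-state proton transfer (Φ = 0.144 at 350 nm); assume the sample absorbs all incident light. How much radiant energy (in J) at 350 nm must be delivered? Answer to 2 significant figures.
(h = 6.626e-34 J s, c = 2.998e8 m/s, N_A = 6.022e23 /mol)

Product: 4.51e19 / 6.022e23 = 7.489e-5 mol.
Photons that must be absorbed: 7.489e-5 / 0.144 = 5.201e-4 mol.
Photon energy: hc/λ = 5.676e-19 J; per mole, 3.418e5 J mol⁻¹.
Energy required: 5.201e-4 × 3.418e5 = 180 J.

180 J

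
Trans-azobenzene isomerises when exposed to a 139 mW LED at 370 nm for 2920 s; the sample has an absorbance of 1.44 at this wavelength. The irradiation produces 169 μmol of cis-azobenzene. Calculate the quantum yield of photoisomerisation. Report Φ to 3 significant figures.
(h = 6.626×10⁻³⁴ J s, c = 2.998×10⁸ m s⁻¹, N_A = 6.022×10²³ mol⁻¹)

Φ = 0.140

Product: 169 μmol = 1.69×10⁻⁴ mol.
Photon energy at 370 nm: hc/λ = (6.626×10⁻³⁴)(2.998×10⁸)/(370×10⁻⁹) = 5.369×10⁻¹⁹ J.
Energy delivered: (139 mW)(2920 s) = 405.9 J.
Photons incident: 405.9 / 5.369×10⁻¹⁹ = 7.560×10²⁰, i.e. 7.560×10²⁰/6.022×10²³ = 0.001255 mol.
Fraction absorbed: 1 − 10^(−1.44) = 0.9637.
Photons absorbed: 0.9637 × 0.001255 = 0.001209 mol.
Φ = 1.69×10⁻⁴ mol / 0.001209 mol photons = 0.140.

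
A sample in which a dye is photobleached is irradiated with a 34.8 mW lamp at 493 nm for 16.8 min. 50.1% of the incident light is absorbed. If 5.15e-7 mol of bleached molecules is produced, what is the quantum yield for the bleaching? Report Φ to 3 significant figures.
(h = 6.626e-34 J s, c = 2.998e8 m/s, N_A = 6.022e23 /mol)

Photon energy at 493 nm: hc/λ = (6.626e-34)(2.998e8)/(493e-9) = 4.029e-19 J.
Energy delivered: (34.8 mW)(1008 s) = 35.08 J.
Photons incident: 35.08 / 4.029e-19 = 8.707e19, i.e. 8.707e19/6.022e23 = 1.446e-4 mol.
Photons absorbed: 0.501 × 1.446e-4 = 7.244e-5 mol.
Φ = 5.15e-7 mol / 7.244e-5 mol photons = 0.00711.

Φ = 0.00711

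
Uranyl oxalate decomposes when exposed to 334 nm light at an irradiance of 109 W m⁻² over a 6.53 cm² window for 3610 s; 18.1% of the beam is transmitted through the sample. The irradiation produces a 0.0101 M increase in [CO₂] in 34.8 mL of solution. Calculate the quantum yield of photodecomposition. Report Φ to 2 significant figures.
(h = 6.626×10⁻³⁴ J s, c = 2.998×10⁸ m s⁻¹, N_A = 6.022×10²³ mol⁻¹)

Product: (0.0101 M)(0.0348 L) = 3.515×10⁻⁴ mol.
Photon energy at 334 nm: hc/λ = (6.626×10⁻³⁴)(2.998×10⁸)/(334×10⁻⁹) = 5.948×10⁻¹⁹ J.
Energy delivered: (109 W m⁻²)(6.53×10⁻⁴ m²)(3610 s) = 256.9 J.
Photons incident: 256.9 / 5.948×10⁻¹⁹ = 4.319×10²⁰, i.e. 4.319×10²⁰/6.022×10²³ = 7.172×10⁻⁴ mol.
Fraction absorbed: 1 − 18.1/100 = 0.8190.
Photons absorbed: 0.8190 × 7.172×10⁻⁴ = 5.874×10⁻⁴ mol.
Φ = 3.515×10⁻⁴ mol / 5.874×10⁻⁴ mol photons = 0.60.

Φ = 0.60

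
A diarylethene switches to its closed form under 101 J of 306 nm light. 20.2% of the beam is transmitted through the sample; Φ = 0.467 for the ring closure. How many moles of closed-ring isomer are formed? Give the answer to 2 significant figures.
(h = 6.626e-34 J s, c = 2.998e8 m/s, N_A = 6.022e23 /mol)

9.6e-5 mol

Photon energy at 306 nm: hc/λ = (6.626e-34)(2.998e8)/(306e-9) = 6.492e-19 J.
Photons incident: 101 / 6.492e-19 = 1.556e20, i.e. 1.556e20/6.022e23 = 2.584e-4 mol.
Fraction absorbed: 1 − 20.2/100 = 0.7980.
Photons absorbed: 0.7980 × 2.584e-4 = 2.062e-4 mol.
Product: Φ × n_abs = 0.467 × 2.062e-4 = 9.630e-5 mol.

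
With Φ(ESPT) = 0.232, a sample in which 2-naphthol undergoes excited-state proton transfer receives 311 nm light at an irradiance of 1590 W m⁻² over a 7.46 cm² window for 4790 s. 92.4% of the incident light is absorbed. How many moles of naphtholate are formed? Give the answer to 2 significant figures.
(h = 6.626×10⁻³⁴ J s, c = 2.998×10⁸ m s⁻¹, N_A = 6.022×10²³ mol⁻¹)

0.0032 mol

Photon energy at 311 nm: hc/λ = (6.626×10⁻³⁴)(2.998×10⁸)/(311×10⁻⁹) = 6.387×10⁻¹⁹ J.
Energy delivered: (1590 W m⁻²)(7.46×10⁻⁴ m²)(4790 s) = 5682 J.
Photons incident: 5682 / 6.387×10⁻¹⁹ = 8.896×10²¹, i.e. 8.896×10²¹/6.022×10²³ = 0.01477 mol.
Photons absorbed: 0.924 × 0.01477 = 0.01365 mol.
Product: Φ × n_abs = 0.232 × 0.01365 = 0.003167 mol.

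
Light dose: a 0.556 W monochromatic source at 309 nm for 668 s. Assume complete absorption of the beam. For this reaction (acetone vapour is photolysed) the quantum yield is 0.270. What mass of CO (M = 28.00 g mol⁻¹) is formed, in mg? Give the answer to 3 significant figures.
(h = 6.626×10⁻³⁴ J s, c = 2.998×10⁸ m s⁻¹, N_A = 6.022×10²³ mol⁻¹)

Photon energy at 309 nm: hc/λ = (6.626×10⁻³⁴)(2.998×10⁸)/(309×10⁻⁹) = 6.429×10⁻¹⁹ J.
Energy delivered: (0.556 W)(668 s) = 371.4 J.
Photons incident: 371.4 / 6.429×10⁻¹⁹ = 5.777×10²⁰, i.e. 5.777×10²⁰/6.022×10²³ = 9.593×10⁻⁴ mol.
Product: Φ × n_abs = 0.270 × 9.593×10⁻⁴ = 2.590×10⁻⁴ mol.
Mass: 2.590×10⁻⁴ × 28.00 = 0.007252 g = 7.25 mg.

7.25 mg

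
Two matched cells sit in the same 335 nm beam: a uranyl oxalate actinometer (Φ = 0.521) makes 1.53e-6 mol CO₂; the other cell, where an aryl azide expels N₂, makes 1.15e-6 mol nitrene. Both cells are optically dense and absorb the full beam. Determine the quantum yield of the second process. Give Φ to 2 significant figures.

Photons absorbed by the actinometer: 1.53e-6 / 0.521 = 2.937e-6 mol.
Φ(unknown) = 1.15e-6 / 2.937e-6 = 0.39.

Φ = 0.39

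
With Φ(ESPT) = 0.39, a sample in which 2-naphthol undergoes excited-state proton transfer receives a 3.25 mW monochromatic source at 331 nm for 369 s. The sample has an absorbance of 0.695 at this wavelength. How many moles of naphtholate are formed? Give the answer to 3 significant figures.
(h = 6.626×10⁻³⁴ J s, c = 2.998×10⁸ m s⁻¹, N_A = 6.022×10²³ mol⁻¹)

Photon energy at 331 nm: hc/λ = (6.626×10⁻³⁴)(2.998×10⁸)/(331×10⁻⁹) = 6.001×10⁻¹⁹ J.
Energy delivered: (3.25 mW)(369 s) = 1.199 J.
Photons incident: 1.199 / 6.001×10⁻¹⁹ = 1.998×10¹⁸, i.e. 1.998×10¹⁸/6.022×10²³ = 3.318×10⁻⁶ mol.
Fraction absorbed: 1 − 10^(−0.695) = 0.7982.
Photons absorbed: 0.7982 × 3.318×10⁻⁶ = 2.648×10⁻⁶ mol.
Product: Φ × n_abs = 0.39 × 2.648×10⁻⁶ = 1.033×10⁻⁶ mol.

1.03×10⁻⁶ mol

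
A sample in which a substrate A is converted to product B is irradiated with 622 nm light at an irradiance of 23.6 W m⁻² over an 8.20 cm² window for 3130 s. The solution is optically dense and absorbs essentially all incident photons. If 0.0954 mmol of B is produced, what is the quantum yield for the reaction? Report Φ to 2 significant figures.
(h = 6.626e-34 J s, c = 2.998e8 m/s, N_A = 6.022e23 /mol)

Product: 0.0954 mmol = 9.54e-5 mol.
Photon energy at 622 nm: hc/λ = (6.626e-34)(2.998e8)/(622e-9) = 3.194e-19 J.
Energy delivered: (23.6 W m⁻²)(8.20e-4 m²)(3130 s) = 60.57 J.
Photons incident: 60.57 / 3.194e-19 = 1.896e20, i.e. 1.896e20/6.022e23 = 3.148e-4 mol.
Φ = 9.54e-5 mol / 3.148e-4 mol photons = 0.30.

Φ = 0.30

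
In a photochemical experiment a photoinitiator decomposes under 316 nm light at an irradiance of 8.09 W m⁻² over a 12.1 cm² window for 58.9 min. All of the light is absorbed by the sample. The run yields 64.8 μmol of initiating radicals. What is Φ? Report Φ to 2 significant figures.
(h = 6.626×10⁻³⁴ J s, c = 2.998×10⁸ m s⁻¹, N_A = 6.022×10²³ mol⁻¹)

Product: 64.8 μmol = 6.48×10⁻⁵ mol.
Photon energy at 316 nm: hc/λ = (6.626×10⁻³⁴)(2.998×10⁸)/(316×10⁻⁹) = 6.286×10⁻¹⁹ J.
Energy delivered: (8.09 W m⁻²)(12.1×10⁻⁴ m²)(3534 s) = 34.59 J.
Photons incident: 34.59 / 6.286×10⁻¹⁹ = 5.503×10¹⁹, i.e. 5.503×10¹⁹/6.022×10²³ = 9.138×10⁻⁵ mol.
Φ = 6.48×10⁻⁵ mol / 9.138×10⁻⁵ mol photons = 0.71.

Φ = 0.71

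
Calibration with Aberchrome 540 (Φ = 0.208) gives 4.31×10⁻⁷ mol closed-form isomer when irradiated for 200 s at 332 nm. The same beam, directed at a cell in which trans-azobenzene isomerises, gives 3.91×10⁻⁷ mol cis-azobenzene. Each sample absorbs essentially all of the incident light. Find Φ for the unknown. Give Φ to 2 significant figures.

Φ = 0.19

Photons absorbed by the actinometer: 4.31×10⁻⁷ / 0.208 = 2.072×10⁻⁶ mol.
Φ(unknown) = 3.91×10⁻⁷ / 2.072×10⁻⁶ = 0.19.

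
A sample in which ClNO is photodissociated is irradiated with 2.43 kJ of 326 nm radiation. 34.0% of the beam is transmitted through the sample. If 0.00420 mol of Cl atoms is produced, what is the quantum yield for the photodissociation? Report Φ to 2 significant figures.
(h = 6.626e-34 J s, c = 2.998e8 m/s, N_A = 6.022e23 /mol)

Φ = 0.96

Photon energy at 326 nm: hc/λ = (6.626e-34)(2.998e8)/(326e-9) = 6.093e-19 J.
Incident energy: 2.43 kJ = 2430 J.
Photons incident: 2430 / 6.093e-19 = 3.988e21, i.e. 3.988e21/6.022e23 = 0.006622 mol.
Fraction absorbed: 1 − 34.0/100 = 0.6600.
Photons absorbed: 0.6600 × 0.006622 = 0.004371 mol.
Φ = 0.00420 mol / 0.004371 mol photons = 0.96.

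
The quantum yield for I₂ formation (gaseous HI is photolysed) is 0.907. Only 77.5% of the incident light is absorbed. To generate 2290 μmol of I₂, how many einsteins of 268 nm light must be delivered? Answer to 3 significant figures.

0.00326 einstein

Product: 2290 μmol = 0.00229 mol.
Photons that must be absorbed: 0.00229 / 0.907 = 0.002525 mol.
Incident photons needed: 0.002525 / 0.775 = 0.003258 mol.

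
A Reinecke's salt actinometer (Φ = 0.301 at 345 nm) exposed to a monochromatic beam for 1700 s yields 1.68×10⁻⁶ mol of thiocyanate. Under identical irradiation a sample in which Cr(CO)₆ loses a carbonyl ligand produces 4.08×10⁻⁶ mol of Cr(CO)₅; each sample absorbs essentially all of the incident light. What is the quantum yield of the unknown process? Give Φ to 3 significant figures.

Photons absorbed by the actinometer: 1.68×10⁻⁶ / 0.301 = 5.581×10⁻⁶ mol.
Φ(unknown) = 4.08×10⁻⁶ / 5.581×10⁻⁶ = 0.731.

Φ = 0.731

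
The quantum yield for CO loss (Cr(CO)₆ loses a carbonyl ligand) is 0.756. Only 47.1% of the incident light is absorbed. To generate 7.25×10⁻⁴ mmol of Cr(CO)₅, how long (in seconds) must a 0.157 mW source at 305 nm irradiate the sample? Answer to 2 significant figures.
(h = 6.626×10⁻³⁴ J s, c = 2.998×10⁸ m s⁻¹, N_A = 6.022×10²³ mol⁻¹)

t ≈ 5100 s

Product: 7.25×10⁻⁴ mmol = 7.25×10⁻⁷ mol.
Photons that must be absorbed: 7.25×10⁻⁷ / 0.756 = 9.590×10⁻⁷ mol.
Incident photons needed: 9.590×10⁻⁷ / 0.471 = 2.036×10⁻⁶ mol.
Photon energy: hc/λ = 6.513×10⁻¹⁹ J; per mole, 3.922×10⁵ J mol⁻¹.
Energy required: 2.036×10⁻⁶ × 3.922×10⁵ = 0.7985 J.
Time: 0.7985 J / 0.000157 W = 5100 s.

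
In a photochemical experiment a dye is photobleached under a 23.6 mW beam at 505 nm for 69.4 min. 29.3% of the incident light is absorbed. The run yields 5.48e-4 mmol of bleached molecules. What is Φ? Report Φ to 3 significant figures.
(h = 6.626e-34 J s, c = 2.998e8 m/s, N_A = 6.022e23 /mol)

Φ = 0.00451

Product: 5.48e-4 mmol = 5.48e-7 mol.
Photon energy at 505 nm: hc/λ = (6.626e-34)(2.998e8)/(505e-9) = 3.934e-19 J.
Energy delivered: (23.6 mW)(4164 s) = 98.27 J.
Photons incident: 98.27 / 3.934e-19 = 2.498e20, i.e. 2.498e20/6.022e23 = 4.148e-4 mol.
Photons absorbed: 0.293 × 4.148e-4 = 1.215e-4 mol.
Φ = 5.48e-7 mol / 1.215e-4 mol photons = 0.00451.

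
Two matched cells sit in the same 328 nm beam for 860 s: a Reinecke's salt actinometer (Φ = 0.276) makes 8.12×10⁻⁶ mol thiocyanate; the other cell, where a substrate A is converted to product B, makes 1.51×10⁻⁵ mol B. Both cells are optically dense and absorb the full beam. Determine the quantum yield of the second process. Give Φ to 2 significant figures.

Φ = 0.51

Photons absorbed by the actinometer: 8.12×10⁻⁶ / 0.276 = 2.942×10⁻⁵ mol.
Φ(unknown) = 1.51×10⁻⁵ / 2.942×10⁻⁵ = 0.51.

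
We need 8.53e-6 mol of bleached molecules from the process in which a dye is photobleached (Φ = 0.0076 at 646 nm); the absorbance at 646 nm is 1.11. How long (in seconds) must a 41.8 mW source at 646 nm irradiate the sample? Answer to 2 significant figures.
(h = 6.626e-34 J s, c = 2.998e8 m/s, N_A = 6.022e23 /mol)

t ≈ 5400 s

Photons that must be absorbed: 8.53e-6 / 0.0076 = 0.001122 mol.
Fraction absorbed: 1 − 10^(−1.11) = 0.9224.
Incident photons needed: 0.001122 / 0.9224 = 0.001216 mol.
Photon energy: hc/λ = 3.075e-19 J; per mole, 1.852e5 J mol⁻¹.
Energy required: 0.001216 × 1.852e5 = 225.2 J.
Time: 225.2 J / 0.0418 W = 5400 s.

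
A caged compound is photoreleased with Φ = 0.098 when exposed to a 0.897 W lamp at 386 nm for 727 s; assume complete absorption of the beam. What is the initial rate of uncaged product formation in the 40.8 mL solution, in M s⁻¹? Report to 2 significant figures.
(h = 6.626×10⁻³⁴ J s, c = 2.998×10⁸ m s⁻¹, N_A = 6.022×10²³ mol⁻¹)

Photon energy at 386 nm: hc/λ = (6.626×10⁻³⁴)(2.998×10⁸)/(386×10⁻⁹) = 5.146×10⁻¹⁹ J.
Energy delivered: (0.897 W)(727 s) = 652.1 J.
Photons incident: 652.1 / 5.146×10⁻¹⁹ = 1.267×10²¹, i.e. 1.267×10²¹/6.022×10²³ = 0.002104 mol.
Product formed: 0.098 × 0.002104 = 2.062×10⁻⁴ mol.
Rate: 2.062×10⁻⁴ mol / (727 s × 0.0408 L) = 7.0×10⁻⁶ M s⁻¹.

7.0×10⁻⁶ M s⁻¹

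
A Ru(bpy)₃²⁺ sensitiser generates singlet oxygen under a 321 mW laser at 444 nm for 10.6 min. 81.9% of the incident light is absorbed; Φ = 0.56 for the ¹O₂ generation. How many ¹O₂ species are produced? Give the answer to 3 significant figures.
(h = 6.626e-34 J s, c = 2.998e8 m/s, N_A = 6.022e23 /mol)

2.09e20 species

Photon energy at 444 nm: hc/λ = (6.626e-34)(2.998e8)/(444e-9) = 4.474e-19 J.
Energy delivered: (321 mW)(636 s) = 204.2 J.
Photons incident: 204.2 / 4.474e-19 = 4.564e20, i.e. 4.564e20/6.022e23 = 7.579e-4 mol.
Photons absorbed: 0.819 × 7.579e-4 = 6.207e-4 mol.
Product: Φ × n_abs = 0.56 × 6.207e-4 = 3.476e-4 mol.
As a count: 3.476e-4 × 6.022e23 = 2.09e20.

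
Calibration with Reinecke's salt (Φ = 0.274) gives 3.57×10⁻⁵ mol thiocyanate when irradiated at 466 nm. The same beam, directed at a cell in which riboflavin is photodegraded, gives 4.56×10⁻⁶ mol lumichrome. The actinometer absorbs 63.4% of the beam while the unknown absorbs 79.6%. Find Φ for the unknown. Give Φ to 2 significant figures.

Photons absorbed by the actinometer: 3.57×10⁻⁵ / 0.274 = 1.303×10⁻⁴ mol.
Incident flux: 1.303×10⁻⁴ / 0.634 = 2.055×10⁻⁴ einstein.
Absorbed by unknown: 0.796 × 2.055×10⁻⁴ = 1.636×10⁻⁴ mol.
Φ(unknown) = 4.56×10⁻⁶ / 1.636×10⁻⁴ = 0.028.

Φ = 0.028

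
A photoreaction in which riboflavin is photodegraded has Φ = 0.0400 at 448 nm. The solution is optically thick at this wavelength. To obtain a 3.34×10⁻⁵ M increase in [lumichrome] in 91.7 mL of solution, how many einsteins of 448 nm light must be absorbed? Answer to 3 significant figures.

Product: (3.34×10⁻⁵ M)(0.0917 L) = 3.063×10⁻⁶ mol.
Photons that must be absorbed: 3.063×10⁻⁶ / 0.0400 = 7.658×10⁻⁵ mol.

7.66×10⁻⁵ einstein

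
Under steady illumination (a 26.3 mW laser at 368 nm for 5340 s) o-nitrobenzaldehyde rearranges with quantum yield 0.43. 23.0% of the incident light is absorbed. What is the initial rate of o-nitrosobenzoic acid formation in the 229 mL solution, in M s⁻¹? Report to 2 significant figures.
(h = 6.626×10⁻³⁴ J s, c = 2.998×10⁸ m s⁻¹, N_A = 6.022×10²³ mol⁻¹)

3.5×10⁻⁸ M s⁻¹

Photon energy at 368 nm: hc/λ = (6.626×10⁻³⁴)(2.998×10⁸)/(368×10⁻⁹) = 5.398×10⁻¹⁹ J.
Energy delivered: (26.3 mW)(5340 s) = 140.4 J.
Photons incident: 140.4 / 5.398×10⁻¹⁹ = 2.601×10²⁰, i.e. 2.601×10²⁰/6.022×10²³ = 4.319×10⁻⁴ mol.
Photons absorbed: 0.230 × 4.319×10⁻⁴ = 9.934×10⁻⁵ mol.
Product formed: 0.43 × 9.934×10⁻⁵ = 4.272×10⁻⁵ mol.
Rate: 4.272×10⁻⁵ mol / (5340 s × 0.229 L) = 3.5×10⁻⁸ M s⁻¹.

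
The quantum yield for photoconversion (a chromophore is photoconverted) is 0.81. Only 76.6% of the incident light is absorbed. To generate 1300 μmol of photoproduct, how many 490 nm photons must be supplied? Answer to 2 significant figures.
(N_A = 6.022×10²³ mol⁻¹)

1.3×10²¹ photons

Product: 1300 μmol = 0.00130 mol.
Photons that must be absorbed: 0.00130 / 0.81 = 0.001605 mol.
Incident photons needed: 0.001605 / 0.766 = 0.002095 mol.
Photon count: 0.002095 × 6.022×10²³ = 1.3×10²¹.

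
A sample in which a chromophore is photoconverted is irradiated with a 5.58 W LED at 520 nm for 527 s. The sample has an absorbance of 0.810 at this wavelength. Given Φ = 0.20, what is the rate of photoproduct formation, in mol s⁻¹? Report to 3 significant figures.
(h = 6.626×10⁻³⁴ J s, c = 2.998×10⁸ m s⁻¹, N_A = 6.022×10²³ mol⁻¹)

4.10×10⁻⁶ mol s⁻¹

Photon energy at 520 nm: hc/λ = (6.626×10⁻³⁴)(2.998×10⁸)/(520×10⁻⁹) = 3.820×10⁻¹⁹ J.
Energy delivered: (5.58 W)(527 s) = 2941 J.
Photons incident: 2941 / 3.820×10⁻¹⁹ = 7.699×10²¹, i.e. 7.699×10²¹/6.022×10²³ = 0.01278 mol.
Fraction absorbed: 1 − 10^(−0.810) = 0.8451.
Photons absorbed: 0.8451 × 0.01278 = 0.01080 mol.
Product formed: 0.20 × 0.01080 = 0.002160 mol.
Rate: 0.002160 / 527 s = 4.10×10⁻⁶ mol s⁻¹.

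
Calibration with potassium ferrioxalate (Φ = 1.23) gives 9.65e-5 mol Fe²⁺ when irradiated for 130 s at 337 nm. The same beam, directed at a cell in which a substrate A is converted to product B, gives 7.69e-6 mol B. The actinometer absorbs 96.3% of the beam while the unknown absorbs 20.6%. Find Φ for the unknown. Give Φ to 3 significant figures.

Φ = 0.458

Photons absorbed by the actinometer: 9.65e-5 / 1.23 = 7.846e-5 mol.
Incident flux: 7.846e-5 / 0.963 = 8.147e-5 einstein.
Absorbed by unknown: 0.206 × 8.147e-5 = 1.678e-5 mol.
Φ(unknown) = 7.69e-6 / 1.678e-5 = 0.458.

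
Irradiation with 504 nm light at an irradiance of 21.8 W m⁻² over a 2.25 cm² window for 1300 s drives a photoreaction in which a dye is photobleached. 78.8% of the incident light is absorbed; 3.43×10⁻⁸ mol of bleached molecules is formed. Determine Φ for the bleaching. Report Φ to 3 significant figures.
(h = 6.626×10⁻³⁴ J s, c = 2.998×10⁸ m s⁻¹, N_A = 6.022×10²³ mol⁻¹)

Φ = 0.00162

Photon energy at 504 nm: hc/λ = (6.626×10⁻³⁴)(2.998×10⁸)/(504×10⁻⁹) = 3.941×10⁻¹⁹ J.
Energy delivered: (21.8 W m⁻²)(2.25×10⁻⁴ m²)(1300 s) = 6.377 J.
Photons incident: 6.377 / 3.941×10⁻¹⁹ = 1.618×10¹⁹, i.e. 1.618×10¹⁹/6.022×10²³ = 2.687×10⁻⁵ mol.
Photons absorbed: 0.788 × 2.687×10⁻⁵ = 2.117×10⁻⁵ mol.
Φ = 3.43×10⁻⁸ mol / 2.117×10⁻⁵ mol photons = 0.00162.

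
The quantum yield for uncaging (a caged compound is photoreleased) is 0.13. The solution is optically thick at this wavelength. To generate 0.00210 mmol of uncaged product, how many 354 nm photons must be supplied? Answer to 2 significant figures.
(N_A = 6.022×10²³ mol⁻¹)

Product: 0.00210 mmol = 2.10×10⁻⁶ mol.
Photons that must be absorbed: 2.10×10⁻⁶ / 0.13 = 1.615×10⁻⁵ mol.
Photon count: 1.615×10⁻⁵ × 6.022×10²³ = 9.7×10¹⁸.

9.7×10¹⁸ photons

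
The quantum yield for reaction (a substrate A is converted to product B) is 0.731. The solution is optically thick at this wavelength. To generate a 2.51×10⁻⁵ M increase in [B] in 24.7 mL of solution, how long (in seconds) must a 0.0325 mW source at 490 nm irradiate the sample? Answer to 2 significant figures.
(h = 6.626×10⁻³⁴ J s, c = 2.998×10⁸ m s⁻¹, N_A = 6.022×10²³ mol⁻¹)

t ≈ 6400 s

Product: (2.51×10⁻⁵ M)(0.0247 L) = 6.200×10⁻⁷ mol.
Photons that must be absorbed: 6.200×10⁻⁷ / 0.731 = 8.482×10⁻⁷ mol.
Photon energy: hc/λ = 4.054×10⁻¹⁹ J; per mole, 2.441×10⁵ J mol⁻¹.
Energy required: 8.482×10⁻⁷ × 2.441×10⁵ = 0.2070 J.
Time: 0.2070 J / 3.25e-05 W = 6400 s.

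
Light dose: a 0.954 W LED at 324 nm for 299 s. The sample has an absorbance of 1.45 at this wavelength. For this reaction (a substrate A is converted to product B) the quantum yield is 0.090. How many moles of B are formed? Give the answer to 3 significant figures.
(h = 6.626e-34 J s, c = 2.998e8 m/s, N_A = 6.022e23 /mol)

6.71e-5 mol

Photon energy at 324 nm: hc/λ = (6.626e-34)(2.998e8)/(324e-9) = 6.131e-19 J.
Energy delivered: (0.954 W)(299 s) = 285.2 J.
Photons incident: 285.2 / 6.131e-19 = 4.652e20, i.e. 4.652e20/6.022e23 = 7.725e-4 mol.
Fraction absorbed: 1 − 10^(−1.45) = 0.9645.
Photons absorbed: 0.9645 × 7.725e-4 = 7.451e-4 mol.
Product: Φ × n_abs = 0.090 × 7.451e-4 = 6.706e-5 mol.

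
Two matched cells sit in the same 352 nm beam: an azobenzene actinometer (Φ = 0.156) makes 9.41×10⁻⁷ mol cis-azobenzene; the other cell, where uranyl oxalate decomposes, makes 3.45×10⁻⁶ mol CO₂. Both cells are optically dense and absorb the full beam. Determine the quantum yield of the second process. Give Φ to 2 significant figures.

Photons absorbed by the actinometer: 9.41×10⁻⁷ / 0.156 = 6.032×10⁻⁶ mol.
Φ(unknown) = 3.45×10⁻⁶ / 6.032×10⁻⁶ = 0.57.

Φ = 0.57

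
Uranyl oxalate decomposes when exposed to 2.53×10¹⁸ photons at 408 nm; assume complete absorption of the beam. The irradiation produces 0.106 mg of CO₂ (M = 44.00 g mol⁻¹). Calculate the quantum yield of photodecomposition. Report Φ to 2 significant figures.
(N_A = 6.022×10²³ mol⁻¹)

Product: 0.106 mg / 44.00 g mol⁻¹ = 2.409×10⁻⁶ mol.
Moles of photons: 2.53×10¹⁸ / 6.022×10²³ = 4.201×10⁻⁶ mol.
Φ = 2.409×10⁻⁶ mol / 4.201×10⁻⁶ mol photons = 0.57.

Φ = 0.57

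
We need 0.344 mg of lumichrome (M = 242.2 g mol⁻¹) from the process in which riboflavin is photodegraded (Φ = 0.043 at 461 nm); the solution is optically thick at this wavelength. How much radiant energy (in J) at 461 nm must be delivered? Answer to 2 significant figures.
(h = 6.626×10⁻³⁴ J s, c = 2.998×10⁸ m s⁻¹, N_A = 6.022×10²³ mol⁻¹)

8.6 J

Product: 0.344 mg / 242.2 g mol⁻¹ = 1.420×10⁻⁶ mol.
Photons that must be absorbed: 1.420×10⁻⁶ / 0.043 = 3.302×10⁻⁵ mol.
Photon energy: hc/λ = 4.309×10⁻¹⁹ J; per mole, 2.595×10⁵ J mol⁻¹.
Energy required: 3.302×10⁻⁵ × 2.595×10⁵ = 8.6 J.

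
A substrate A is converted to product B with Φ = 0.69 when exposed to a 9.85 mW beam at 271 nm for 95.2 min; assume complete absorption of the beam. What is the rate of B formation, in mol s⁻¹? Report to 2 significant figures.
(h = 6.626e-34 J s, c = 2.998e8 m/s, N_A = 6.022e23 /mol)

1.5e-8 mol s⁻¹

Photon energy at 271 nm: hc/λ = (6.626e-34)(2.998e8)/(271e-9) = 7.330e-19 J.
Energy delivered: (9.85 mW)(5712 s) = 56.26 J.
Photons incident: 56.26 / 7.330e-19 = 7.675e19, i.e. 7.675e19/6.022e23 = 1.274e-4 mol.
Product formed: 0.69 × 1.274e-4 = 8.791e-5 mol.
Rate: 8.791e-5 / 5712 s = 1.5e-8 mol s⁻¹.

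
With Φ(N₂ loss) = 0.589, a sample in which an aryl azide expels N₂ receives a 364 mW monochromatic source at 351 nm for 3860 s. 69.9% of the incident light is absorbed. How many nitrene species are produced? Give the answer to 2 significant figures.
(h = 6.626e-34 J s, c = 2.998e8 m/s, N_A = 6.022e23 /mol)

1.0e21 species

Photon energy at 351 nm: hc/λ = (6.626e-34)(2.998e8)/(351e-9) = 5.659e-19 J.
Energy delivered: (364 mW)(3860 s) = 1405 J.
Photons incident: 1405 / 5.659e-19 = 2.483e21, i.e. 2.483e21/6.022e23 = 0.004123 mol.
Photons absorbed: 0.699 × 0.004123 = 0.002882 mol.
Product: Φ × n_abs = 0.589 × 0.002882 = 0.001697 mol.
As a count: 0.001697 × 6.022e23 = 1.0e21.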